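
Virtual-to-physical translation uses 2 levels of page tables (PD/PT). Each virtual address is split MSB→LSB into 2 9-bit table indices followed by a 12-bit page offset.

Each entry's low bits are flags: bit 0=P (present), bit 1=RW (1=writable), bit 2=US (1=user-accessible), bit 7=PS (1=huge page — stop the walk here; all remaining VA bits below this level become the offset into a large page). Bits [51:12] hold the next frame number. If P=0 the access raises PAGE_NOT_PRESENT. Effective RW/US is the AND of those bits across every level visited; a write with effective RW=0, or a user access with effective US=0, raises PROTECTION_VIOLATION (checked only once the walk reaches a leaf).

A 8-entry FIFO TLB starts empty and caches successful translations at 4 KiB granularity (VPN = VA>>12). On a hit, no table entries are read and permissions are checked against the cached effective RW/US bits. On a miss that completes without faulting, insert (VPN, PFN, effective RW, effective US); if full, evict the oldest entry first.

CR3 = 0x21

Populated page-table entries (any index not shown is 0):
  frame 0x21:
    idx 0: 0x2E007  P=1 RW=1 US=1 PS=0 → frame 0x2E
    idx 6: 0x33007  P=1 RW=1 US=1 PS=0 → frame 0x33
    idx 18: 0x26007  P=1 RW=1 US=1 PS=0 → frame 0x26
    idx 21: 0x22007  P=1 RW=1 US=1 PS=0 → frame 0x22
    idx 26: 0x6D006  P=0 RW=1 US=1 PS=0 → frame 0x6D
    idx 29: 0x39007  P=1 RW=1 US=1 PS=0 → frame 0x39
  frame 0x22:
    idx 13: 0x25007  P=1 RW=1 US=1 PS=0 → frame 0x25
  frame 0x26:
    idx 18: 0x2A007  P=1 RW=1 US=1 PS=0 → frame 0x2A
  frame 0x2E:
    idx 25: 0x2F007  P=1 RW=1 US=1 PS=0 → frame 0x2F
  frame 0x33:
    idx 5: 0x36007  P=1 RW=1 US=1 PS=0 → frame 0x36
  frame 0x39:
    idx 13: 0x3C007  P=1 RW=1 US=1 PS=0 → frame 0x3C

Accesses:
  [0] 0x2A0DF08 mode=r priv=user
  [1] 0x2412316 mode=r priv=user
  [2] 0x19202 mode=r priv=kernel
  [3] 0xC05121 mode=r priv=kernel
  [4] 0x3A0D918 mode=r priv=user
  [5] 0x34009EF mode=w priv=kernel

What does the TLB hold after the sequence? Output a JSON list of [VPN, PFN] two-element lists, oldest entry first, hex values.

Walk each access:
#0 VA=0x2A0DF08 (r,user):
  L0 @0x21[21] → 0x22007  P=1,RW=1,US=1,PS=0
  L1 @0x22[13] → 0x25007  P=1,RW=1,US=1,PS=0
  ⇒ phys 0x25F08  [2 reads]
#1 VA=0x2412316 (r,user):
  L0 @0x21[18] → 0x26007  P=1,RW=1,US=1,PS=0
  L1 @0x26[18] → 0x2A007  P=1,RW=1,US=1,PS=0
  ⇒ phys 0x2A316  [2 reads]
#2 VA=0x19202 (r,kernel):
  L0 @0x21[0] → 0x2E007  P=1,RW=1,US=1,PS=0
  L1 @0x2E[25] → 0x2F007  P=1,RW=1,US=1,PS=0
  ⇒ phys 0x2F202  [2 reads]
#3 VA=0xC05121 (r,kernel):
  L0 @0x21[6] → 0x33007  P=1,RW=1,US=1,PS=0
  L1 @0x33[5] → 0x36007  P=1,RW=1,US=1,PS=0
  ⇒ phys 0x36121  [2 reads]
#4 VA=0x3A0D918 (r,user):
  L0 @0x21[29] → 0x39007  P=1,RW=1,US=1,PS=0
  L1 @0x39[13] → 0x3C007  P=1,RW=1,US=1,PS=0
  ⇒ phys 0x3C918  [2 reads]
#5 VA=0x34009EF (w,kernel):
  L0 @0x21[26] → 0x6D006  P=0,RW=1,US=1,PS=0
  ✗ PAGE_NOT_PRESENT  [1 reads]

TLB: [["0x2A0D", "0x25"], ["0x2412", "0x2A"], ["0x19", "0x2F"], ["0xC05", "0x36"], ["0x3A0D", "0x3C"]]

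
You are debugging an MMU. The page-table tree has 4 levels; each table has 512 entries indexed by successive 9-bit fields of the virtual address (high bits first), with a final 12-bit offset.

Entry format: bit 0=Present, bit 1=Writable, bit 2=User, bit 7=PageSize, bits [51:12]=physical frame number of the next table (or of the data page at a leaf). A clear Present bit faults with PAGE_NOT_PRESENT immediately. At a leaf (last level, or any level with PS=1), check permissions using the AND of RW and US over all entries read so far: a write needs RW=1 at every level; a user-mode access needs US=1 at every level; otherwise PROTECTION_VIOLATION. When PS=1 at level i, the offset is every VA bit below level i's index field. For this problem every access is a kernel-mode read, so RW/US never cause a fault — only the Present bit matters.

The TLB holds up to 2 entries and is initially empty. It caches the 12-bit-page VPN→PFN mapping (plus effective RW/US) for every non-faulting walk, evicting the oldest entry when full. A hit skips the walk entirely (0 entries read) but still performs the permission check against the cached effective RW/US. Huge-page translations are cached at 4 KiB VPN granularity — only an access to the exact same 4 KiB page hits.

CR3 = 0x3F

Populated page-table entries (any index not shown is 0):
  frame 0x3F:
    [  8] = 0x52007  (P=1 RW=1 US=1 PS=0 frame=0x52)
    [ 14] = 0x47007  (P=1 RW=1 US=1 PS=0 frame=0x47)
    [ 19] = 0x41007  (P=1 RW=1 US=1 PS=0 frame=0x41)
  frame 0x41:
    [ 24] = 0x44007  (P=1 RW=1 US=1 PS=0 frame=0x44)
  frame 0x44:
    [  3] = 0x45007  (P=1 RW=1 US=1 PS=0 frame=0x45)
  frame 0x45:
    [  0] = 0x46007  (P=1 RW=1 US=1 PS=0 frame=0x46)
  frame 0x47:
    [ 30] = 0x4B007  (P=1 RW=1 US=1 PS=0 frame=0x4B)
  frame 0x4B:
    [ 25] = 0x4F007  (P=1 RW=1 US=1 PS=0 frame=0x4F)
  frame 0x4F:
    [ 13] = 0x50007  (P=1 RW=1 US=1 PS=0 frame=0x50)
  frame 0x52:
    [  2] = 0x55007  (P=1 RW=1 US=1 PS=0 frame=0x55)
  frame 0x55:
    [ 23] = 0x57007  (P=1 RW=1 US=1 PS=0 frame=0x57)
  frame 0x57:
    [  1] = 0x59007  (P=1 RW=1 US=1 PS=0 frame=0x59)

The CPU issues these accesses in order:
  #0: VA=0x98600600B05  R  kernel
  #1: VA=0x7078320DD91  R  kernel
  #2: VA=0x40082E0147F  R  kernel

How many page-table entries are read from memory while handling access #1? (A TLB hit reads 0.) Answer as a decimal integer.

Per-access translation:
#0 VA=0x98600600B05 (r,kernel):
  [0] read 0x3F idx=19: raw=0x41007 flags P=1 W=1 U=1 S=0
  [1] read 0x41 idx=24: raw=0x44007 flags P=1 W=1 U=1 S=0
  [2] read 0x44 idx=3: raw=0x45007 flags P=1 W=1 U=1 S=0
  [3] read 0x45 idx=0: raw=0x46007 flags P=1 W=1 U=1 S=0
  ⇒ phys 0x46B05  [4 reads]
#1 VA=0x7078320DD91 (r,kernel):
  [0] read 0x3F idx=14: raw=0x47007 flags P=1 W=1 U=1 S=0
  [1] read 0x47 idx=30: raw=0x4B007 flags P=1 W=1 U=1 S=0
  [2] read 0x4B idx=25: raw=0x4F007 flags P=1 W=1 U=1 S=0
  [3] read 0x4F idx=13: raw=0x50007 flags P=1 W=1 U=1 S=0
  ⇒ phys 0x50D91  [4 reads]
#2 VA=0x40082E0147F (r,kernel):
  [0] read 0x3F idx=8: raw=0x52007 flags P=1 W=1 U=1 S=0
  [1] read 0x52 idx=2: raw=0x55007 flags P=1 W=1 U=1 S=0
  [2] read 0x55 idx=23: raw=0x57007 flags P=1 W=1 U=1 S=0
  [3] read 0x57 idx=1: raw=0x59007 flags P=1 W=1 U=1 S=0
  ⇒ phys 0x5947F  [4 reads]

Entries read for #1: 4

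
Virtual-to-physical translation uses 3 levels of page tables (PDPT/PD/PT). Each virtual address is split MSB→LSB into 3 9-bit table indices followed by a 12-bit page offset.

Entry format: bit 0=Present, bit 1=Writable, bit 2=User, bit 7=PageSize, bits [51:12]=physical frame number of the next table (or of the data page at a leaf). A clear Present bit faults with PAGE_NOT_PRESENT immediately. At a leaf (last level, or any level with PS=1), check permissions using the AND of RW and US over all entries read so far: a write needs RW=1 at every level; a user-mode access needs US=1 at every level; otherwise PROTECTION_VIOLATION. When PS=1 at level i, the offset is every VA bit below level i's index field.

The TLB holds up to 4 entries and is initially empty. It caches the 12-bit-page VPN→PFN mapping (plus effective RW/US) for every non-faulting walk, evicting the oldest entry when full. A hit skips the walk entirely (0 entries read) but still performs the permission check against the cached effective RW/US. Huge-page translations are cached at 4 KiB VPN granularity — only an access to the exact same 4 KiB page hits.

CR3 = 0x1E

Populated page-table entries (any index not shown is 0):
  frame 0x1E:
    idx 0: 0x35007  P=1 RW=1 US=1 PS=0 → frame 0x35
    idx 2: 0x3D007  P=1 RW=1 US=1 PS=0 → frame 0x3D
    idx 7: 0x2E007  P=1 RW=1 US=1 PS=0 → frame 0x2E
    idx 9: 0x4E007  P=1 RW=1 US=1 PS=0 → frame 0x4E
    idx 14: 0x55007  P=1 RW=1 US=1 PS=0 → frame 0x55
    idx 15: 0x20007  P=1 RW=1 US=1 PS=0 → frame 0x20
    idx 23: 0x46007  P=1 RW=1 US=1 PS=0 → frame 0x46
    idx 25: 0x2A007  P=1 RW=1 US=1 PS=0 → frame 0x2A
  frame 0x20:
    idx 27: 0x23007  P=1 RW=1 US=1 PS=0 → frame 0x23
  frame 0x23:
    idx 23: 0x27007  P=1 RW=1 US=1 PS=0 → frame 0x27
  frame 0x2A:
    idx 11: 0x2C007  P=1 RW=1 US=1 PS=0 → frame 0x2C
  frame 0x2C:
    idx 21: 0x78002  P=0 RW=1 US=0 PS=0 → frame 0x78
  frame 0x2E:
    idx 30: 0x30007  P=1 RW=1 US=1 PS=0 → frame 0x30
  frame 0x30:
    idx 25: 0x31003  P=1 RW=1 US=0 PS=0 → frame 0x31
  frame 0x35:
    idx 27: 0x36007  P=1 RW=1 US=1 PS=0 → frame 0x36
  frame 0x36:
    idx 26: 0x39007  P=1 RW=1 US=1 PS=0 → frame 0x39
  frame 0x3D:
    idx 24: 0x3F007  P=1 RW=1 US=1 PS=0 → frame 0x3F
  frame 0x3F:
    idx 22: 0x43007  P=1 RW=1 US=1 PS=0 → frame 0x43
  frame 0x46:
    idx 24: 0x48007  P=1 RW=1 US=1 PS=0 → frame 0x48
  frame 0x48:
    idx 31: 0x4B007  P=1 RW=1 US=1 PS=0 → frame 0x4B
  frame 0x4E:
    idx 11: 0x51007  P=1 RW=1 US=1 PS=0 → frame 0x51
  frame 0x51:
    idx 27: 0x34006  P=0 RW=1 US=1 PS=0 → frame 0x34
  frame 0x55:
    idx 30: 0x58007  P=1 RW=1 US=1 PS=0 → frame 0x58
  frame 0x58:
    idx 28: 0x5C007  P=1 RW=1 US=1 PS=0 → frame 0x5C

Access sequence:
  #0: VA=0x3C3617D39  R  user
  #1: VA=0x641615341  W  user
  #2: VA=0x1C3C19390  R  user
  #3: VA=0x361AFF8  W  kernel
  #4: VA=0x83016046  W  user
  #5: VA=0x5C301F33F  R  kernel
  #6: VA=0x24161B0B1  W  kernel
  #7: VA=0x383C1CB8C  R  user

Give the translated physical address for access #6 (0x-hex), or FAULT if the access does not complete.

Walk each access:
#0 VA=0x3C3617D39 (r,user):
  L0: frame=0x1E idx=15 entry=0x20007 [P=1 RW=1 US=1 PS=0]
  L1: frame=0x20 idx=27 entry=0x23007 [P=1 RW=1 US=1 PS=0]
  L2: frame=0x23 idx=23 entry=0x27007 [P=1 RW=1 US=1 PS=0]
  ⇒ phys 0x27D39  [3 reads]
#1 VA=0x641615341 (w,user):
  L0: frame=0x1E idx=25 entry=0x2A007 [P=1 RW=1 US=1 PS=0]
  L1: frame=0x2A idx=11 entry=0x2C007 [P=1 RW=1 US=1 PS=0]
  L2: frame=0x2C idx=21 entry=0x78002 [P=0 RW=1 US=0 PS=0]
  ✗ PAGE_NOT_PRESENT  [3 reads]
#2 VA=0x1C3C19390 (r,user):
  L0: frame=0x1E idx=7 entry=0x2E007 [P=1 RW=1 US=1 PS=0]
  L1: frame=0x2E idx=30 entry=0x30007 [P=1 RW=1 US=1 PS=0]
  L2: frame=0x30 idx=25 entry=0x31003 [P=1 RW=1 US=0 PS=0]
  ✗ PROTECTION_VIOLATION  [3 reads]
#3 VA=0x361AFF8 (w,kernel):
  L0: frame=0x1E idx=0 entry=0x35007 [P=1 RW=1 US=1 PS=0]
  L1: frame=0x35 idx=27 entry=0x36007 [P=1 RW=1 US=1 PS=0]
  L2: frame=0x36 idx=26 entry=0x39007 [P=1 RW=1 US=1 PS=0]
  ⇒ phys 0x39FF8  [3 reads]
#4 VA=0x83016046 (w,user):
  L0: frame=0x1E idx=2 entry=0x3D007 [P=1 RW=1 US=1 PS=0]
  L1: frame=0x3D idx=24 entry=0x3F007 [P=1 RW=1 US=1 PS=0]
  L2: frame=0x3F idx=22 entry=0x43007 [P=1 RW=1 US=1 PS=0]
  ⇒ phys 0x43046  [3 reads]
#5 VA=0x5C301F33F (r,kernel):
  L0: frame=0x1E idx=23 entry=0x46007 [P=1 RW=1 US=1 PS=0]
  L1: frame=0x46 idx=24 entry=0x48007 [P=1 RW=1 US=1 PS=0]
  L2: frame=0x48 idx=31 entry=0x4B007 [P=1 RW=1 US=1 PS=0]
  ⇒ phys 0x4B33F  [3 reads]
#6 VA=0x24161B0B1 (w,kernel):
  L0: frame=0x1E idx=9 entry=0x4E007 [P=1 RW=1 US=1 PS=0]
  L1: frame=0x4E idx=11 entry=0x51007 [P=1 RW=1 US=1 PS=0]
  L2: frame=0x51 idx=27 entry=0x34006 [P=0 RW=1 US=1 PS=0]
  ✗ PAGE_NOT_PRESENT  [3 reads]
#7 VA=0x383C1CB8C (r,user):
  L0: frame=0x1E idx=14 entry=0x55007 [P=1 RW=1 US=1 PS=0]
  L1: frame=0x55 idx=30 entry=0x58007 [P=1 RW=1 US=1 PS=0]
  L2: frame=0x58 idx=28 entry=0x5C007 [P=1 RW=1 US=1 PS=0]
  ⇒ phys 0x5CB8C  [3 reads]

Access #6 PA: FAULT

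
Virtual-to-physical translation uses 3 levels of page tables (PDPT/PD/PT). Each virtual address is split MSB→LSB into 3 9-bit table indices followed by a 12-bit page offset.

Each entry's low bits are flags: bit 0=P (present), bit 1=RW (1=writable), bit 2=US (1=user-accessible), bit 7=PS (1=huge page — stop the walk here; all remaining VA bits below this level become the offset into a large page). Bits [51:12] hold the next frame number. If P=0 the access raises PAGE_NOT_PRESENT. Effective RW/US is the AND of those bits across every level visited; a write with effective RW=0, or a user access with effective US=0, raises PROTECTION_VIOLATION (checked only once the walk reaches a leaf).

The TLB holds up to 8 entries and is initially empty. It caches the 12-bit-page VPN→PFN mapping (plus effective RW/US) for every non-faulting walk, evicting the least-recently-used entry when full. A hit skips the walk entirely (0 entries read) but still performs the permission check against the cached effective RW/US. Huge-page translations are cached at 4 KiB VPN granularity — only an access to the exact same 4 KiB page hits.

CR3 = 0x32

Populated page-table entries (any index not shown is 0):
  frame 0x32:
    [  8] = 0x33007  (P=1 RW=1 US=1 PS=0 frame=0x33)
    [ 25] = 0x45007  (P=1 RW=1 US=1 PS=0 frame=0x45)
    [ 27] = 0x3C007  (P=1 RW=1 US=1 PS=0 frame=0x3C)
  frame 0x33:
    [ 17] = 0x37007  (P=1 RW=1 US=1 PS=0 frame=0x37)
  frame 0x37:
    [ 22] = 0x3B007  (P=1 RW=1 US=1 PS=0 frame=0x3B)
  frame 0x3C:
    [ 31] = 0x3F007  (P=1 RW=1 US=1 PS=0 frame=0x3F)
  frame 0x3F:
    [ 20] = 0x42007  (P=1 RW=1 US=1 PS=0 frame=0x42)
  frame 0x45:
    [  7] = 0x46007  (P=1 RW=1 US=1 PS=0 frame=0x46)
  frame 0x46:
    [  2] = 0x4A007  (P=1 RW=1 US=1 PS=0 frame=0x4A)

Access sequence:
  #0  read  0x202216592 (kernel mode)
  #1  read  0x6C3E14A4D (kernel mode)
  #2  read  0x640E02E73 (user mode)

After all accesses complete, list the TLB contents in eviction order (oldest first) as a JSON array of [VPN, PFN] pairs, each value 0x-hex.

Per-access translation:
#0 VA=0x202216592 (r,kernel):
  lvl0: tbl 0x32, slot 8 ⇒ 0x33007 (P1/RW1/US1/PS0)
  lvl1: tbl 0x33, slot 17 ⇒ 0x37007 (P1/RW1/US1/PS0)
  lvl2: tbl 0x37, slot 22 ⇒ 0x3B007 (P1/RW1/US1/PS0)
  ✓ 0x3B592  — 3 lookups
#1 VA=0x6C3E14A4D (r,kernel):
  lvl0: tbl 0x32, slot 27 ⇒ 0x3C007 (P1/RW1/US1/PS0)
  lvl1: tbl 0x3C, slot 31 ⇒ 0x3F007 (P1/RW1/US1/PS0)
  lvl2: tbl 0x3F, slot 20 ⇒ 0x42007 (P1/RW1/US1/PS0)
  ✓ 0x42A4D  — 3 lookups
#2 VA=0x640E02E73 (r,user):
  lvl0: tbl 0x32, slot 25 ⇒ 0x45007 (P1/RW1/US1/PS0)
  lvl1: tbl 0x45, slot 7 ⇒ 0x46007 (P1/RW1/US1/PS0)
  lvl2: tbl 0x46, slot 2 ⇒ 0x4A007 (P1/RW1/US1/PS0)
  ✓ 0x4AE73  — 3 lookups

TLB: [["0x202216", "0x3B"], ["0x6C3E14", "0x42"], ["0x640E02", "0x4A"]]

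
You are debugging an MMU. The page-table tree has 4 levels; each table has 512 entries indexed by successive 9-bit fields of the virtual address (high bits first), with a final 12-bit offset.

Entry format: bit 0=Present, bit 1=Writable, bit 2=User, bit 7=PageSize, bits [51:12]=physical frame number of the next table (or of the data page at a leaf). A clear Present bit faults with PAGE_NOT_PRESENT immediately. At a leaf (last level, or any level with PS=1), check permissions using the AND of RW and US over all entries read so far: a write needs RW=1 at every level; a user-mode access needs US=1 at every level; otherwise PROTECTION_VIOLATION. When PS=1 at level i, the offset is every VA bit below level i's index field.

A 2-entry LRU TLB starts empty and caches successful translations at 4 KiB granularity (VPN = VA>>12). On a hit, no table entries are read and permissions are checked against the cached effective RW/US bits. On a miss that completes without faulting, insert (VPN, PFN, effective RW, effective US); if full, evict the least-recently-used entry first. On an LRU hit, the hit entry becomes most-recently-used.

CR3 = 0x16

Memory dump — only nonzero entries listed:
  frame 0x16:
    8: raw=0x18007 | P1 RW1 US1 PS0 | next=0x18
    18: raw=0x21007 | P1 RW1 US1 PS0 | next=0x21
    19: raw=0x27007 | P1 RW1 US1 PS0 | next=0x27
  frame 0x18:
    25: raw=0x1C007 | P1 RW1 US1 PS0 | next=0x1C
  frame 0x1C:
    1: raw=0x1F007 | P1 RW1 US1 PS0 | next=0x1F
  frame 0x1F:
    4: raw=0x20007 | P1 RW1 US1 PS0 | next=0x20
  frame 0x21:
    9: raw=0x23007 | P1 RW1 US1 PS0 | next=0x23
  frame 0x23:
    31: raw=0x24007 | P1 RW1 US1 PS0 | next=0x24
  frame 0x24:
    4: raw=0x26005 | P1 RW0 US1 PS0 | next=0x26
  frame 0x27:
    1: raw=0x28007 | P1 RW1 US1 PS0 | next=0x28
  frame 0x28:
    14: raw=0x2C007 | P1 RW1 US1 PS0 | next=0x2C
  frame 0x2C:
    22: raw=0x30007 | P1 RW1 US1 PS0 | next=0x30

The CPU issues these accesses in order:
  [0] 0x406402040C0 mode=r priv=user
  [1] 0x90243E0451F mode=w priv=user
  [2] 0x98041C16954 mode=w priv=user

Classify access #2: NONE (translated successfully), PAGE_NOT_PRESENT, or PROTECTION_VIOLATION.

Per-access translation:
#0 VA=0x406402040C0 (r,user):
  lvl0: tbl 0x16, slot 8 ⇒ 0x18007 (P1/RW1/US1/PS0)
  lvl1: tbl 0x18, slot 25 ⇒ 0x1C007 (P1/RW1/US1/PS0)
  lvl2: tbl 0x1C, slot 1 ⇒ 0x1F007 (P1/RW1/US1/PS0)
  lvl3: tbl 0x1F, slot 4 ⇒ 0x20007 (P1/RW1/US1/PS0)
  ✓ 0x200C0  — 4 lookups
#1 VA=0x90243E0451F (w,user):
  lvl0: tbl 0x16, slot 18 ⇒ 0x21007 (P1/RW1/US1/PS0)
  lvl1: tbl 0x21, slot 9 ⇒ 0x23007 (P1/RW1/US1/PS0)
  lvl2: tbl 0x23, slot 31 ⇒ 0x24007 (P1/RW1/US1/PS0)
  lvl3: tbl 0x24, slot 4 ⇒ 0x26005 (P1/RW0/US1/PS0)
  → PROTECTION_VIOLATION  (4 entries read)
#2 VA=0x98041C16954 (w,user):
  lvl0: tbl 0x16, slot 19 ⇒ 0x27007 (P1/RW1/US1/PS0)
  lvl1: tbl 0x27, slot 1 ⇒ 0x28007 (P1/RW1/US1/PS0)
  lvl2: tbl 0x28, slot 14 ⇒ 0x2C007 (P1/RW1/US1/PS0)
  lvl3: tbl 0x2C, slot 22 ⇒ 0x30007 (P1/RW1/US1/PS0)
  ✓ 0x30954  — 4 lookups

Access #2 fault: NONE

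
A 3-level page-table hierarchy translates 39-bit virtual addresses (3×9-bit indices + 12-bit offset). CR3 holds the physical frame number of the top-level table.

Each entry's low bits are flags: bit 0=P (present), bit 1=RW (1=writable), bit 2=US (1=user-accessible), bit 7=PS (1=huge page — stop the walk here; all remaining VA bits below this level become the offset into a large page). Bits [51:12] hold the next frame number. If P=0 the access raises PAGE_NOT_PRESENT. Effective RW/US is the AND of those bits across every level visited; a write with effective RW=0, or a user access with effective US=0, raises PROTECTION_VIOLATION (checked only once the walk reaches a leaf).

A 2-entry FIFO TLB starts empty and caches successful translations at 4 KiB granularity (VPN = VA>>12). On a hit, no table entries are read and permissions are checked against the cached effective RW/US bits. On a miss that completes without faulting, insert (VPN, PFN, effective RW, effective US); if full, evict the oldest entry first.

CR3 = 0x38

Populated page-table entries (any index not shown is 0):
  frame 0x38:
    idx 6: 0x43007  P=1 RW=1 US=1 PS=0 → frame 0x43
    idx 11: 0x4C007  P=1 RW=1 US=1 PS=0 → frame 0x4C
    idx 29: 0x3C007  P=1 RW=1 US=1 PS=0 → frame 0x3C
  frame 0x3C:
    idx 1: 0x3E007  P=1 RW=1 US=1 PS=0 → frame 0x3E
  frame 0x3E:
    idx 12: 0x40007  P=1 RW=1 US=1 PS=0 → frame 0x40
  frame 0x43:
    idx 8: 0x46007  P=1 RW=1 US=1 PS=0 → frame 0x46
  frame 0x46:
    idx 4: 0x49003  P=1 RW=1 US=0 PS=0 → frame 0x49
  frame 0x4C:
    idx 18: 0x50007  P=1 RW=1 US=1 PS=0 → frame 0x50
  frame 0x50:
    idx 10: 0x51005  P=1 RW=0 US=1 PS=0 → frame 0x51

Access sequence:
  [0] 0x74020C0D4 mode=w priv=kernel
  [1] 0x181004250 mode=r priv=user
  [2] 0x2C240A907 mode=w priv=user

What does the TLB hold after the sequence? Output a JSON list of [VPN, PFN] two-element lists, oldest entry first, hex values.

Trace:
#0 VA=0x74020C0D4 (w,kernel):
  [0] read 0x38 idx=29: raw=0x3C007 flags P=1 W=1 U=1 S=0
  [1] read 0x3C idx=1: raw=0x3E007 flags P=1 W=1 U=1 S=0
  [2] read 0x3E idx=12: raw=0x40007 flags P=1 W=1 U=1 S=0
  ⇒ phys 0x400D4  [3 reads]
#1 VA=0x181004250 (r,user):
  [0] read 0x38 idx=6: raw=0x43007 flags P=1 W=1 U=1 S=0
  [1] read 0x43 idx=8: raw=0x46007 flags P=1 W=1 U=1 S=0
  [2] read 0x46 idx=4: raw=0x49003 flags P=1 W=1 U=0 S=0
  → PROTECTION_VIOLATION  (3 entries read)
#2 VA=0x2C240A907 (w,user):
  [0] read 0x38 idx=11: raw=0x4C007 flags P=1 W=1 U=1 S=0
  [1] read 0x4C idx=18: raw=0x50007 flags P=1 W=1 U=1 S=0
  [2] read 0x50 idx=10: raw=0x51005 flags P=1 W=0 U=1 S=0
  → PROTECTION_VIOLATION  (3 entries read)

TLB: [["0x74020C", "0x40"]]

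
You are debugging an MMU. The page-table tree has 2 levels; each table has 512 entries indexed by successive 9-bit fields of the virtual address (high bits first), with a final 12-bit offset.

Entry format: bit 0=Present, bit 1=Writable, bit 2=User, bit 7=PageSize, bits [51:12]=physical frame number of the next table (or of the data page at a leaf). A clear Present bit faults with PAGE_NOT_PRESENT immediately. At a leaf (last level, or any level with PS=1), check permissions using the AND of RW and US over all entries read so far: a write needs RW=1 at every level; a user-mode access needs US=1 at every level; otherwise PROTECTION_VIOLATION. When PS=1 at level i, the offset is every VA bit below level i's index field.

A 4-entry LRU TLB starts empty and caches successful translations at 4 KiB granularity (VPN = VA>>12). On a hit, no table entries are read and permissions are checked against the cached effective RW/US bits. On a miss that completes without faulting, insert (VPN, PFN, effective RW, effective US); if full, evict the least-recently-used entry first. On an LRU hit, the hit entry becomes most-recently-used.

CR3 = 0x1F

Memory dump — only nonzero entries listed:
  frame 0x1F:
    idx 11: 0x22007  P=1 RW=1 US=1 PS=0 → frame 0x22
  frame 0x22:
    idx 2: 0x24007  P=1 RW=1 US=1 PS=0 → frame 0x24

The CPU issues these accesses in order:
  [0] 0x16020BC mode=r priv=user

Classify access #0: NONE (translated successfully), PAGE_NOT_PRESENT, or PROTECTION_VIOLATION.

Per-access translation:
#0 VA=0x16020BC (r,user):
  L0: frame=0x1F idx=11 entry=0x22007 [P=1 RW=1 US=1 PS=0]
  L1: frame=0x22 idx=2 entry=0x24007 [P=1 RW=1 US=1 PS=0]
  ✓ 0x240BC  — 2 lookups

Access #0 fault: NONE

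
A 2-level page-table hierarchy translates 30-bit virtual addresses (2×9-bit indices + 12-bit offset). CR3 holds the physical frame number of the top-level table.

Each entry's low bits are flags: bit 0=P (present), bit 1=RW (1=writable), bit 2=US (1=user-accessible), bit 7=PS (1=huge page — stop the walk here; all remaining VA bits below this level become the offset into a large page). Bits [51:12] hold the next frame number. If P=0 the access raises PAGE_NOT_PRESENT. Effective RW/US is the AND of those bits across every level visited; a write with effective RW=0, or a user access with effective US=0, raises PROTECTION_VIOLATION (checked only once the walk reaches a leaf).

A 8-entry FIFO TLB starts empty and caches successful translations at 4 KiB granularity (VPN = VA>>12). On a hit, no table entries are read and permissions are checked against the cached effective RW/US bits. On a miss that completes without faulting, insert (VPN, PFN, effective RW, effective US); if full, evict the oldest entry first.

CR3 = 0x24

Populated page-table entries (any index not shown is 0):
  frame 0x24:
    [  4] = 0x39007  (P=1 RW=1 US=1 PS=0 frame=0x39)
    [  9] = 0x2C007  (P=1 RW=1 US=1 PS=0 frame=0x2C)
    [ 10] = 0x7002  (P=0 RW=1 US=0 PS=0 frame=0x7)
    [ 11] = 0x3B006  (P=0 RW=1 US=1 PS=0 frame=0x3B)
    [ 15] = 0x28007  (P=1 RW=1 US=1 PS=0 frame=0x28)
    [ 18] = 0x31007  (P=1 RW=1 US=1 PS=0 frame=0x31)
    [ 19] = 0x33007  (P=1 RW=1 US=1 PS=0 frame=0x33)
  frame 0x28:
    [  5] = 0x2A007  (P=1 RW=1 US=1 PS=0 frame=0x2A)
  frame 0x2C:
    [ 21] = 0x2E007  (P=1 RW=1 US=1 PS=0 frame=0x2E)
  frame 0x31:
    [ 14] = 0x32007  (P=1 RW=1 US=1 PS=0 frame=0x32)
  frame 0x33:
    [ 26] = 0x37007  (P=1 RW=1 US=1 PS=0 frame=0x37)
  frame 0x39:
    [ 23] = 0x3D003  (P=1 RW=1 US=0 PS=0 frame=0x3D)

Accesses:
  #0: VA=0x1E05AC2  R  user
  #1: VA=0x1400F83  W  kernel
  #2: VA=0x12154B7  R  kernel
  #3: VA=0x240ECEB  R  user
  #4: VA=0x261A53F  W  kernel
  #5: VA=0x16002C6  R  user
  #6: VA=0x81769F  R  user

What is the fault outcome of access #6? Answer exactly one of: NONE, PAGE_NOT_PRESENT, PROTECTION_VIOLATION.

Per-access translation:
#0 VA=0x1E05AC2 (r,user):
  L0 @0x24[15] → 0x28007  P=1,RW=1,US=1,PS=0
  L1 @0x28[5] → 0x2A007  P=1,RW=1,US=1,PS=0
  → PA=0x2AAC2  (2 entries read)
#1 VA=0x1400F83 (w,kernel):
  L0 @0x24[10] → 0x7002  P=0,RW=1,US=0,PS=0
  ✗ PAGE_NOT_PRESENT  [1 reads]
#2 VA=0x12154B7 (r,kernel):
  L0 @0x24[9] → 0x2C007  P=1,RW=1,US=1,PS=0
  L1 @0x2C[21] → 0x2E007  P=1,RW=1,US=1,PS=0
  → PA=0x2E4B7  (2 entries read)
#3 VA=0x240ECEB (r,user):
  L0 @0x24[18] → 0x31007  P=1,RW=1,US=1,PS=0
  L1 @0x31[14] → 0x32007  P=1,RW=1,US=1,PS=0
  → PA=0x32CEB  (2 entries read)
#4 VA=0x261A53F (w,kernel):
  L0 @0x24[19] → 0x33007  P=1,RW=1,US=1,PS=0
  L1 @0x33[26] → 0x37007  P=1,RW=1,US=1,PS=0
  → PA=0x3753F  (2 entries read)
#5 VA=0x16002C6 (r,user):
  L0 @0x24[11] → 0x3B006  P=0,RW=1,US=1,PS=0
  ✗ PAGE_NOT_PRESENT  [1 reads]
#6 VA=0x81769F (r,user):
  L0 @0x24[4] → 0x39007  P=1,RW=1,US=1,PS=0
  L1 @0x39[23] → 0x3D003  P=1,RW=1,US=0,PS=0
  ✗ PROTECTION_VIOLATION  [2 reads]

Access #6 fault: PROTECTION_VIOLATION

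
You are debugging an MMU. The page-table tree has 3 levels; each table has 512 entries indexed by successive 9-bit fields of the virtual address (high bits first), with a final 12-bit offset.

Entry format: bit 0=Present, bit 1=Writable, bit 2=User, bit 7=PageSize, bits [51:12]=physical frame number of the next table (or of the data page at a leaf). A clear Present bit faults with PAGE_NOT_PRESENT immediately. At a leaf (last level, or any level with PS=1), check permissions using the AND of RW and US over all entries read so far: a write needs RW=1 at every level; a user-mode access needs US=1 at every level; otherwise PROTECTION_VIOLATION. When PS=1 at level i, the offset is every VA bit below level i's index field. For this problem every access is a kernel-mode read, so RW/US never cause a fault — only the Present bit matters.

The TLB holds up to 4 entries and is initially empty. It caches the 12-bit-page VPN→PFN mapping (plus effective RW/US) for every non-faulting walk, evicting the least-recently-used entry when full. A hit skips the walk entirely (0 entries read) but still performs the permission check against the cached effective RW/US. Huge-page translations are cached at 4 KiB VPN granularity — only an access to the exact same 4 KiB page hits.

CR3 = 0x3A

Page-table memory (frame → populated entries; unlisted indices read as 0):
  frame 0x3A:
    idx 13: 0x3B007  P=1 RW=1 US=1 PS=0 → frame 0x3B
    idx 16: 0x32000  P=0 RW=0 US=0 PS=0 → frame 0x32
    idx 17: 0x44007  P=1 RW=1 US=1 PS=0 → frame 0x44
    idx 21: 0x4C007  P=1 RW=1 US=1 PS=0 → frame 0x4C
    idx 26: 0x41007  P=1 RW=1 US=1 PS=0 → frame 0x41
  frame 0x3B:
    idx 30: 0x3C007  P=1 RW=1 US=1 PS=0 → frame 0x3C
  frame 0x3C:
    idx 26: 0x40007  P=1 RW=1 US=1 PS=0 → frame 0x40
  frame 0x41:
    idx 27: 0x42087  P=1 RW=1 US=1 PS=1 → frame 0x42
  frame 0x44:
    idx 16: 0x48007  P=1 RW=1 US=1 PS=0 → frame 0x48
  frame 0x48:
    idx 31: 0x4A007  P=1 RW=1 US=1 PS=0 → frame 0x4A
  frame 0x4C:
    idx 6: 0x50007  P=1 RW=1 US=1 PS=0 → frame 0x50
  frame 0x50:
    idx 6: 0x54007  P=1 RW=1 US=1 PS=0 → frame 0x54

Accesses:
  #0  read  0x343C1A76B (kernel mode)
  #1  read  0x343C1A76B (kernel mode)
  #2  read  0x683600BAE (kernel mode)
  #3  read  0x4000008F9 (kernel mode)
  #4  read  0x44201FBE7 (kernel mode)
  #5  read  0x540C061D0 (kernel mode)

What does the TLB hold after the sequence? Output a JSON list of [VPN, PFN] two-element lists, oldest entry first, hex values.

Trace:
#0 VA=0x343C1A76B (r,kernel):
  L0 @0x3A[13] → 0x3B007  P=1,RW=1,US=1,PS=0
  L1 @0x3B[30] → 0x3C007  P=1,RW=1,US=1,PS=0
  L2 @0x3C[26] → 0x40007  P=1,RW=1,US=1,PS=0
  ⇒ phys 0x4076B  [3 reads]
#1 VA=0x343C1A76B (r,kernel):
  TLB hit vpn=0x343C1A → PA=0x4076B
#2 VA=0x683600BAE (r,kernel):
  L0 @0x3A[26] → 0x41007  P=1,RW=1,US=1,PS=0
  L1 @0x41[27] → 0x42087  P=1,RW=1,US=1,PS=1
  ⇒ phys 0x42BAE (huge @L1)  [2 reads]
#3 VA=0x4000008F9 (r,kernel):
  L0 @0x3A[16] → 0x32000  P=0,RW=0,US=0,PS=0
  ✗ PAGE_NOT_PRESENT  [1 reads]
#4 VA=0x44201FBE7 (r,kernel):
  L0 @0x3A[17] → 0x44007  P=1,RW=1,US=1,PS=0
  L1 @0x44[16] → 0x48007  P=1,RW=1,US=1,PS=0
  L2 @0x48[31] → 0x4A007  P=1,RW=1,US=1,PS=0
  ⇒ phys 0x4ABE7  [3 reads]
#5 VA=0x540C061D0 (r,kernel):
  L0 @0x3A[21] → 0x4C007  P=1,RW=1,US=1,PS=0
  L1 @0x4C[6] → 0x50007  P=1,RW=1,US=1,PS=0
  L2 @0x50[6] → 0x54007  P=1,RW=1,US=1,PS=0
  ⇒ phys 0x541D0  [3 reads]

TLB: [["0x343C1A", "0x40"], ["0x683600", "0x42"], ["0x44201F", "0x4A"], ["0x540C06", "0x54"]]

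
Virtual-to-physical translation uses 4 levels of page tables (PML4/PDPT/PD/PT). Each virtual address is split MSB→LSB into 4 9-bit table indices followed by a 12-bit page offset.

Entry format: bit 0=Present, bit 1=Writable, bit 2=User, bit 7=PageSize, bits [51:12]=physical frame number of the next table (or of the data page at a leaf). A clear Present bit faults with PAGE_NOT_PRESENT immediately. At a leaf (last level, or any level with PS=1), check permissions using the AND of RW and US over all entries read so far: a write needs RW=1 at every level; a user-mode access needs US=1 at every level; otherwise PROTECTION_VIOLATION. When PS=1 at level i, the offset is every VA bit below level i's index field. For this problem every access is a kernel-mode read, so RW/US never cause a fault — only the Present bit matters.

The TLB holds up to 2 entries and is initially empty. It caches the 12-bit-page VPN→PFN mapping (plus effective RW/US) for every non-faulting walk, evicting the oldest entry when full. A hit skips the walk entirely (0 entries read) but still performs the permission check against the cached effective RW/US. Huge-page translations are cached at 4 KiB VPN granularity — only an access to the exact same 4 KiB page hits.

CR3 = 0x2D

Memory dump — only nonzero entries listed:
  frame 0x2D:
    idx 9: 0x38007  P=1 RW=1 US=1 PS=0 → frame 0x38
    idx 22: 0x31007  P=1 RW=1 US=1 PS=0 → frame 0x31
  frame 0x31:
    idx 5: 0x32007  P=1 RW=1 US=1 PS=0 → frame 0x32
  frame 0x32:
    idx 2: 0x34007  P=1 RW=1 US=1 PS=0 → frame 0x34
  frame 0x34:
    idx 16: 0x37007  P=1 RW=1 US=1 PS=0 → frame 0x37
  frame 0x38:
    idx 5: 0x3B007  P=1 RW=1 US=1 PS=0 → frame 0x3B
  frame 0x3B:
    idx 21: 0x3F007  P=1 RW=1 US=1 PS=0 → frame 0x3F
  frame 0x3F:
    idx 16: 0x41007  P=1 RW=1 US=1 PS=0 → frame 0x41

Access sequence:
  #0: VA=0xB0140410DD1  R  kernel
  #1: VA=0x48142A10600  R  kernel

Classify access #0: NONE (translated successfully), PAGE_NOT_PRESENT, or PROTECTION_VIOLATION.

Walk each access:
#0 VA=0xB0140410DD1 (r,kernel):
  L0 @0x2D[22] → 0x31007  P=1,RW=1,US=1,PS=0
  L1 @0x31[5] → 0x32007  P=1,RW=1,US=1,PS=0
  L2 @0x32[2] → 0x34007  P=1,RW=1,US=1,PS=0
  L3 @0x34[16] → 0x37007  P=1,RW=1,US=1,PS=0
  ⇒ phys 0x37DD1  [4 reads]
#1 VA=0x48142A10600 (r,kernel):
  L0 @0x2D[9] → 0x38007  P=1,RW=1,US=1,PS=0
  L1 @0x38[5] → 0x3B007  P=1,RW=1,US=1,PS=0
  L2 @0x3B[21] → 0x3F007  P=1,RW=1,US=1,PS=0
  L3 @0x3F[16] → 0x41007  P=1,RW=1,US=1,PS=0
  ⇒ phys 0x41600  [4 reads]

Access #0 fault: NONE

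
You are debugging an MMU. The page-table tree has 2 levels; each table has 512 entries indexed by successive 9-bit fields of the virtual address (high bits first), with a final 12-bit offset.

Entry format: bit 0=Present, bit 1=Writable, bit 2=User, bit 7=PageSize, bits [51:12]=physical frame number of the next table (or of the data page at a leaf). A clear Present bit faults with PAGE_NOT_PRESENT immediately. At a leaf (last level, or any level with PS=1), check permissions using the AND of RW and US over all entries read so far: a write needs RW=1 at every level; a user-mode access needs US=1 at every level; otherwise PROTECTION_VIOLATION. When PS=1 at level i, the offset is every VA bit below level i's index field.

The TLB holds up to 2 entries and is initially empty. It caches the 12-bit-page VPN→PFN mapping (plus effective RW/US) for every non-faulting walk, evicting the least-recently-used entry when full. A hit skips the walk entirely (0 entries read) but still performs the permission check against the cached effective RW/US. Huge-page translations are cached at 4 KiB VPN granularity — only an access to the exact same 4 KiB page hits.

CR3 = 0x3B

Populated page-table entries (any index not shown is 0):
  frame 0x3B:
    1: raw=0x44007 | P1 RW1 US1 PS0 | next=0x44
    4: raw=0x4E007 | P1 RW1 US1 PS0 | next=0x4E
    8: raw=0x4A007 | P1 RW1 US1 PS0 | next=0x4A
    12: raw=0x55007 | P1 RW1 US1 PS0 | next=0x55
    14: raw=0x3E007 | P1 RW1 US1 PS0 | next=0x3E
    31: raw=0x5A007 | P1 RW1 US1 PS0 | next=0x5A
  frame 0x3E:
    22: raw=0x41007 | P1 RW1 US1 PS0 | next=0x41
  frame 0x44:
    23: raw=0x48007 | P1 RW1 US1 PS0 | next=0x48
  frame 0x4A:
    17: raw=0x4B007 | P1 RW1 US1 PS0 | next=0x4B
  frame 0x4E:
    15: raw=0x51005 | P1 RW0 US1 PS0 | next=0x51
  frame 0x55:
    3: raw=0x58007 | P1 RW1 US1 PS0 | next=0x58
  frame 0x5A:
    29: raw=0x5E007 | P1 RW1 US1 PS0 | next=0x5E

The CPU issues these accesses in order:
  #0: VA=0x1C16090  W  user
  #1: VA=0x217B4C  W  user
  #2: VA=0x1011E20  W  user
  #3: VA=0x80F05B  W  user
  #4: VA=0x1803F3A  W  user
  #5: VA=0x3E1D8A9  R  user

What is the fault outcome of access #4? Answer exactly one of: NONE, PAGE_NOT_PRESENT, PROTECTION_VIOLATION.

Trace:
#0 VA=0x1C16090 (w,user):
  L0: frame=0x3B idx=14 entry=0x3E007 [P=1 RW=1 US=1 PS=0]
  L1: frame=0x3E idx=22 entry=0x41007 [P=1 RW=1 US=1 PS=0]
  ✓ 0x41090  — 2 lookups
#1 VA=0x217B4C (w,user):
  L0: frame=0x3B idx=1 entry=0x44007 [P=1 RW=1 US=1 PS=0]
  L1: frame=0x44 idx=23 entry=0x48007 [P=1 RW=1 US=1 PS=0]
  ✓ 0x48B4C  — 2 lookups
#2 VA=0x1011E20 (w,user):
  L0: frame=0x3B idx=8 entry=0x4A007 [P=1 RW=1 US=1 PS=0]
  L1: frame=0x4A idx=17 entry=0x4B007 [P=1 RW=1 US=1 PS=0]
  ✓ 0x4BE20  — 2 lookups
#3 VA=0x80F05B (w,user):
  L0: frame=0x3B idx=4 entry=0x4E007 [P=1 RW=1 US=1 PS=0]
  L1: frame=0x4E idx=15 entry=0x51005 [P=1 RW=0 US=1 PS=0]
  ✗ PROTECTION_VIOLATION  [2 reads]
#4 VA=0x1803F3A (w,user):
  L0: frame=0x3B idx=12 entry=0x55007 [P=1 RW=1 US=1 PS=0]
  L1: frame=0x55 idx=3 entry=0x58007 [P=1 RW=1 US=1 PS=0]
  ✓ 0x58F3A  — 2 lookups
#5 VA=0x3E1D8A9 (r,user):
  L0: frame=0x3B idx=31 entry=0x5A007 [P=1 RW=1 US=1 PS=0]
  L1: frame=0x5A idx=29 entry=0x5E007 [P=1 RW=1 US=1 PS=0]
  ✓ 0x5E8A9  — 2 lookups

Access #4 fault: NONE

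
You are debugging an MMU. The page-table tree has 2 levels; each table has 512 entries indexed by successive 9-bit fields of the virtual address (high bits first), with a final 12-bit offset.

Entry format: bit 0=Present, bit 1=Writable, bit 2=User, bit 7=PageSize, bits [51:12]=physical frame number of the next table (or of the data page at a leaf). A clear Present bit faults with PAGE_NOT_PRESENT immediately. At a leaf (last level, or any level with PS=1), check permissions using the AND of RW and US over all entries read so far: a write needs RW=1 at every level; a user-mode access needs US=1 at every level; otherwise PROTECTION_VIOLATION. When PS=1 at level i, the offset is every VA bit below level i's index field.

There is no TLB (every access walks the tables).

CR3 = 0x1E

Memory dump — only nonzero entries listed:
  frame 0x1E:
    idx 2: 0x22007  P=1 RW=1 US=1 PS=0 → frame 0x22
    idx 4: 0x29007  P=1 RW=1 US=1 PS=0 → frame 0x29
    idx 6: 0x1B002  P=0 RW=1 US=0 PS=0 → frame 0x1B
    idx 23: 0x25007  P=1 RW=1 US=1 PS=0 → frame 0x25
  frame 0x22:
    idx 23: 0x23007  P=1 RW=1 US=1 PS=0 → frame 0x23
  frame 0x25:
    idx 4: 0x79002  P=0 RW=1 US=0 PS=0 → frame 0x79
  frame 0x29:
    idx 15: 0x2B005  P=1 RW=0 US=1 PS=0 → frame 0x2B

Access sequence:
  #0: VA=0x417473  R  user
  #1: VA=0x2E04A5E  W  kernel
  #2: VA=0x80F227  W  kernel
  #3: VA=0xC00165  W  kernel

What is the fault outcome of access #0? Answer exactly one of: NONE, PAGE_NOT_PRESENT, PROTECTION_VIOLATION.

Walk each access:
#0 VA=0x417473 (r,user):
  [0] read 0x1E idx=2: raw=0x22007 flags P=1 W=1 U=1 S=0
  [1] read 0x22 idx=23: raw=0x23007 flags P=1 W=1 U=1 S=0
  → PA=0x23473  (2 entries read)
#1 VA=0x2E04A5E (w,kernel):
  [0] read 0x1E idx=23: raw=0x25007 flags P=1 W=1 U=1 S=0
  [1] read 0x25 idx=4: raw=0x79002 flags P=0 W=1 U=0 S=0
  → PAGE_NOT_PRESENT  (2 entries read)
#2 VA=0x80F227 (w,kernel):
  [0] read 0x1E idx=4: raw=0x29007 flags P=1 W=1 U=1 S=0
  [1] read 0x29 idx=15: raw=0x2B005 flags P=1 W=0 U=1 S=0
  → PROTECTION_VIOLATION  (2 entries read)
#3 VA=0xC00165 (w,kernel):
  [0] read 0x1E idx=6: raw=0x1B002 flags P=0 W=1 U=0 S=0
  → PAGE_NOT_PRESENT  (1 entries read)

Access #0 fault: NONE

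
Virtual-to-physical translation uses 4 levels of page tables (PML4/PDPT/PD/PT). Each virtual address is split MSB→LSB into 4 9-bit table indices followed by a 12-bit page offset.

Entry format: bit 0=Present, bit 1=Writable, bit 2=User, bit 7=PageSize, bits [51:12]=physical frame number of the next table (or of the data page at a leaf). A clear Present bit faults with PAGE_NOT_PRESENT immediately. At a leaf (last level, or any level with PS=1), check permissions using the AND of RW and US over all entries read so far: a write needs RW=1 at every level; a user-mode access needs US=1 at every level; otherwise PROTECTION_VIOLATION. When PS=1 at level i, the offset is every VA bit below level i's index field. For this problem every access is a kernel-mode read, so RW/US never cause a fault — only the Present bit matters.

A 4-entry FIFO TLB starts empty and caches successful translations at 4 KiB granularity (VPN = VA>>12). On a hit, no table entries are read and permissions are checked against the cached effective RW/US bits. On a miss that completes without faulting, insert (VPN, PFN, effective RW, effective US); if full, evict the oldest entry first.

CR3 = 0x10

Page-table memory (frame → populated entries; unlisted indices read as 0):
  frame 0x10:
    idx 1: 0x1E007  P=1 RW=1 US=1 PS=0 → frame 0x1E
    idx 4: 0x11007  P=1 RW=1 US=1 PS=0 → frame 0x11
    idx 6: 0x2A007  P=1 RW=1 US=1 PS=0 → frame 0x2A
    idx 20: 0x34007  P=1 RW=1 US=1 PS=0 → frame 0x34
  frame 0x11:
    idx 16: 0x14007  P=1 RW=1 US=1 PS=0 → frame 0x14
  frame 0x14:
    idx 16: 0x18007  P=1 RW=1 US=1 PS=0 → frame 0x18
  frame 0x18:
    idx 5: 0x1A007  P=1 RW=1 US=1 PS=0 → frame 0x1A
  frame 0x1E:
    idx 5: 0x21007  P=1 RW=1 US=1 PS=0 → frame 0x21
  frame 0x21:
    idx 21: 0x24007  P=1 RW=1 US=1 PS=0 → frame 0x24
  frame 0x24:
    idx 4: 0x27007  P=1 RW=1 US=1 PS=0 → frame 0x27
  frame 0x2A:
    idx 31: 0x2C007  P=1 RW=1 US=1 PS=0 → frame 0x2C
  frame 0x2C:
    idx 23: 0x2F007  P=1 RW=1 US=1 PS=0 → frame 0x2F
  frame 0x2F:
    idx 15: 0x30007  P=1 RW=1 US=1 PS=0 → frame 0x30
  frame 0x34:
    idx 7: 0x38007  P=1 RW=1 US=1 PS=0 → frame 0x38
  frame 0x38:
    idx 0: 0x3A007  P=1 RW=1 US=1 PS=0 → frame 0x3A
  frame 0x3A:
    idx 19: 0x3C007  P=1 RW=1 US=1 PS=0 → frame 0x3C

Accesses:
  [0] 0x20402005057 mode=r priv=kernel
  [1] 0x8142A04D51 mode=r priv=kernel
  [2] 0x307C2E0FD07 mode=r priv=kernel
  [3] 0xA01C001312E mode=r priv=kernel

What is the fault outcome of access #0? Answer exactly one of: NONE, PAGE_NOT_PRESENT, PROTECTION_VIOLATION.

Per-access translation:
#0 VA=0x20402005057 (r,kernel):
  [0] read 0x10 idx=4: raw=0x11007 flags P=1 W=1 U=1 S=0
  [1] read 0x11 idx=16: raw=0x14007 flags P=1 W=1 U=1 S=0
  [2] read 0x14 idx=16: raw=0x18007 flags P=1 W=1 U=1 S=0
  [3] read 0x18 idx=5: raw=0x1A007 flags P=1 W=1 U=1 S=0
  ⇒ phys 0x1A057  [4 reads]
#1 VA=0x8142A04D51 (r,kernel):
  [0] read 0x10 idx=1: raw=0x1E007 flags P=1 W=1 U=1 S=0
  [1] read 0x1E idx=5: raw=0x21007 flags P=1 W=1 U=1 S=0
  [2] read 0x21 idx=21: raw=0x24007 flags P=1 W=1 U=1 S=0
  [3] read 0x24 idx=4: raw=0x27007 flags P=1 W=1 U=1 S=0
  ⇒ phys 0x27D51  [4 reads]
#2 VA=0x307C2E0FD07 (r,kernel):
  [0] read 0x10 idx=6: raw=0x2A007 flags P=1 W=1 U=1 S=0
  [1] read 0x2A idx=31: raw=0x2C007 flags P=1 W=1 U=1 S=0
  [2] read 0x2C idx=23: raw=0x2F007 flags P=1 W=1 U=1 S=0
  [3] read 0x2F idx=15: raw=0x30007 flags P=1 W=1 U=1 S=0
  ⇒ phys 0x30D07  [4 reads]
#3 VA=0xA01C001312E (r,kernel):
  [0] read 0x10 idx=20: raw=0x34007 flags P=1 W=1 U=1 S=0
  [1] read 0x34 idx=7: raw=0x38007 flags P=1 W=1 U=1 S=0
  [2] read 0x38 idx=0: raw=0x3A007 flags P=1 W=1 U=1 S=0
  [3] read 0x3A idx=19: raw=0x3C007 flags P=1 W=1 U=1 S=0
  ⇒ phys 0x3C12E  [4 reads]

Access #0 fault: NONE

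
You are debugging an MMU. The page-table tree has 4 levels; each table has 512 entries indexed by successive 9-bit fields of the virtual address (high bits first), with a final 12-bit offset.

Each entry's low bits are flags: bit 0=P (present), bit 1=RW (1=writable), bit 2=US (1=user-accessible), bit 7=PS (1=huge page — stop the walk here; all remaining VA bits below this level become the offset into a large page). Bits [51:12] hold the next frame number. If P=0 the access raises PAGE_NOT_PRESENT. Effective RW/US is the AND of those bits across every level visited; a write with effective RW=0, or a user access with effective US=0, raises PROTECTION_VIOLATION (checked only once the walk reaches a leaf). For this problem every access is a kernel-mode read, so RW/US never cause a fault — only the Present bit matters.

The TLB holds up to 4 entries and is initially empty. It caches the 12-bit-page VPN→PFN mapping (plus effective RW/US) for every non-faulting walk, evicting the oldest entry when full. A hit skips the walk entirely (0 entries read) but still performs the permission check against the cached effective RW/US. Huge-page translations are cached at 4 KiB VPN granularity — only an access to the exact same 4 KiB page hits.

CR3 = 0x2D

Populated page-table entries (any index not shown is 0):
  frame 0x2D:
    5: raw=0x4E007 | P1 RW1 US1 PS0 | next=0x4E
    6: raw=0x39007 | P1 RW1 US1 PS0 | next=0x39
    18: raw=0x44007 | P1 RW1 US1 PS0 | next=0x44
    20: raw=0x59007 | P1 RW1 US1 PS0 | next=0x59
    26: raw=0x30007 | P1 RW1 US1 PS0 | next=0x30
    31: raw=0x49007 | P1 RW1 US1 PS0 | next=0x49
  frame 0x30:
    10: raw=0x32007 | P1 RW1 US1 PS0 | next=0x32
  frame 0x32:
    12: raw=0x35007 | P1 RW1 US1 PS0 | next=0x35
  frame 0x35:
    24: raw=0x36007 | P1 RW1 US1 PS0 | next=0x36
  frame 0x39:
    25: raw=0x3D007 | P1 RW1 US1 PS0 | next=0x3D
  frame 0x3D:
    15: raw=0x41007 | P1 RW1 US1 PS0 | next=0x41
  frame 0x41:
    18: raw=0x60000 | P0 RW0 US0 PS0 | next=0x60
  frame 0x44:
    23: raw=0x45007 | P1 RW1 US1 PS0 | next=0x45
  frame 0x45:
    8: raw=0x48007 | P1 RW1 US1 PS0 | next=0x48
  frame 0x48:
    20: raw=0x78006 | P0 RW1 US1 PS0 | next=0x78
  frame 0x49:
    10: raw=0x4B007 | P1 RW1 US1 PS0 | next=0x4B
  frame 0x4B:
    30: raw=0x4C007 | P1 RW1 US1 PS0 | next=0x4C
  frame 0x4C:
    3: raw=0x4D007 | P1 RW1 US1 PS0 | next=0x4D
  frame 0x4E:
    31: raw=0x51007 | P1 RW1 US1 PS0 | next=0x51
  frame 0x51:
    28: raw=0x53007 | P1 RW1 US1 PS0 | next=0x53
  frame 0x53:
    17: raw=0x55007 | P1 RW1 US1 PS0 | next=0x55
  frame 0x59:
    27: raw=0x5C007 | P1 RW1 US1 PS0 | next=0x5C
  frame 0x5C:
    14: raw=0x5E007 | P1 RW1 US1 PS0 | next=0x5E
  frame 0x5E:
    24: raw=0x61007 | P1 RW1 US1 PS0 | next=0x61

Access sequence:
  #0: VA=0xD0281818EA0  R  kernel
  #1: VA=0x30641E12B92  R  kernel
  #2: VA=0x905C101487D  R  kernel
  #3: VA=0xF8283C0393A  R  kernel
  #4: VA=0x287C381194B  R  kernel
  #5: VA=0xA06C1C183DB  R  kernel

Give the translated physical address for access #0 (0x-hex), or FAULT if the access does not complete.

Trace:
#0 VA=0xD0281818EA0 (r,kernel):
  L0: frame=0x2D idx=26 entry=0x30007 [P=1 RW=1 US=1 PS=0]
  L1: frame=0x30 idx=10 entry=0x32007 [P=1 RW=1 US=1 PS=0]
  L2: frame=0x32 idx=12 entry=0x35007 [P=1 RW=1 US=1 PS=0]
  L3: frame=0x35 idx=24 entry=0x36007 [P=1 RW=1 US=1 PS=0]
  → PA=0x36EA0  (4 entries read)
#1 VA=0x30641E12B92 (r,kernel):
  L0: frame=0x2D idx=6 entry=0x39007 [P=1 RW=1 US=1 PS=0]
  L1: frame=0x39 idx=25 entry=0x3D007 [P=1 RW=1 US=1 PS=0]
  L2: frame=0x3D idx=15 entry=0x41007 [P=1 RW=1 US=1 PS=0]
  L3: frame=0x41 idx=18 entry=0x60000 [P=0 RW=0 US=0 PS=0]
  ✗ PAGE_NOT_PRESENT  [4 reads]
#2 VA=0x905C101487D (r,kernel):
  L0: frame=0x2D idx=18 entry=0x44007 [P=1 RW=1 US=1 PS=0]
  L1: frame=0x44 idx=23 entry=0x45007 [P=1 RW=1 US=1 PS=0]
  L2: frame=0x45 idx=8 entry=0x48007 [P=1 RW=1 US=1 PS=0]
  L3: frame=0x48 idx=20 entry=0x78006 [P=0 RW=1 US=1 PS=0]
  ✗ PAGE_NOT_PRESENT  [4 reads]
#3 VA=0xF8283C0393A (r,kernel):
  L0: frame=0x2D idx=31 entry=0x49007 [P=1 RW=1 US=1 PS=0]
  L1: frame=0x49 idx=10 entry=0x4B007 [P=1 RW=1 US=1 PS=0]
  L2: frame=0x4B idx=30 entry=0x4C007 [P=1 RW=1 US=1 PS=0]
  L3: frame=0x4C idx=3 entry=0x4D007 [P=1 RW=1 US=1 PS=0]
  → PA=0x4D93A  (4 entries read)
#4 VA=0x287C381194B (r,kernel):
  L0: frame=0x2D idx=5 entry=0x4E007 [P=1 RW=1 US=1 PS=0]
  L1: frame=0x4E idx=31 entry=0x51007 [P=1 RW=1 US=1 PS=0]
  L2: frame=0x51 idx=28 entry=0x53007 [P=1 RW=1 US=1 PS=0]
  L3: frame=0x53 idx=17 entry=0x55007 [P=1 RW=1 US=1 PS=0]
  → PA=0x5594B  (4 entries read)
#5 VA=0xA06C1C183DB (r,kernel):
  L0: frame=0x2D idx=20 entry=0x59007 [P=1 RW=1 US=1 PS=0]
  L1: frame=0x59 idx=27 entry=0x5C007 [P=1 RW=1 US=1 PS=0]
  L2: frame=0x5C idx=14 entry=0x5E007 [P=1 RW=1 US=1 PS=0]
  L3: frame=0x5E idx=24 entry=0x61007 [P=1 RW=1 US=1 PS=0]
  → PA=0x613DB  (4 entries read)

Access #0 PA: 0x36EA0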